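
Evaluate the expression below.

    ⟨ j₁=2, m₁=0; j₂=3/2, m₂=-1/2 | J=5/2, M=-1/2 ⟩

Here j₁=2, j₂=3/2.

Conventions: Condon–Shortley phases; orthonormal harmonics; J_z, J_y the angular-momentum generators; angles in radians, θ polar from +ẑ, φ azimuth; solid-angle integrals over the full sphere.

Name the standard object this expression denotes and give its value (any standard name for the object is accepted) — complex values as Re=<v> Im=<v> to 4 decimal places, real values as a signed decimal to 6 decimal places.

This is a Clebsch–Gordan (vector-coupling) coefficient.
triangle: 1!·3!·2!/7! = 12/5040
(j±m)!: 2!·2!·1!·2!·2!·3! = 96
prefactor² = (2J+1)·Δ·N² = 48/35
  k=0: +1/(0!·1!·2!·1!·1!·1!) = 1/2
  k=1: −1/(1!·0!·1!·0!·2!·2!) = -1/4
Σ = 1/4  ⇒  CG² = 48/35·(1/4)² = 3/35
CG = +√(3/35) = +0.292770

Clebsch–Gordan coefficient, +√(3/35) ≈ +0.292770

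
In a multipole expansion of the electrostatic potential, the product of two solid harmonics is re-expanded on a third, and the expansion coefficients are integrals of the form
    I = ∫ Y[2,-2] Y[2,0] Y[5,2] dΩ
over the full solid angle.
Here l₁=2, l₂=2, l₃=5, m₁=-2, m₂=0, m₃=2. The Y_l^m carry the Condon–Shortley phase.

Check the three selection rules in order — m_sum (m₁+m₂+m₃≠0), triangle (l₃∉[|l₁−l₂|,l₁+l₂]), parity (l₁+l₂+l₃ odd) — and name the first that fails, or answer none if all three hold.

triangle

Σmᵢ = 0  ✓
l₃∈[|l₁−l₂|,l₁+l₂]=[0,4] required, l₃=5 fails  ✗
Σlᵢ = 9 ⇒ odd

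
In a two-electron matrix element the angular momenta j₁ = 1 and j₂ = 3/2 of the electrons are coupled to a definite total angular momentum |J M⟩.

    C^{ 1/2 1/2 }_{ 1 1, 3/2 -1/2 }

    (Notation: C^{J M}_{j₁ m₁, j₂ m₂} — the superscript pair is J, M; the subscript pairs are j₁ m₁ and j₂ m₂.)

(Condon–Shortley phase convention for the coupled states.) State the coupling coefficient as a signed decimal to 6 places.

triangle: 2!*0!*1!/4! = 2/24
(j±m)!: 2!*0!*1!*2!*1!*0! = 4
prefactor² = (2J+1)*Δ*N² = 2/3
  k=0: +1/(0!*2!*0!*1!*0!*0!) = 1/2
Σ = 1/2  ⇒  CG² = 2/3*(1/2)² = 1/6
CG = +√(1/6) = +0.408248

+0.408248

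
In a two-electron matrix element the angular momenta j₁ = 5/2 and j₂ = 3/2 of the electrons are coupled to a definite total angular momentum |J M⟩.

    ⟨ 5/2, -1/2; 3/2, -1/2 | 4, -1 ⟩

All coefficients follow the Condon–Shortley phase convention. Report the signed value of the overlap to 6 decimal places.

+0.731925  (= +√(15/28))

triangle: 0!*5!*3!/9! = 720/362880
(j±m)!: 2!*3!*1!*2!*3!*5! = 17280
prefactor² = (2J+1)*Δ*N² = 2160/7
  k=0: +1/(0!*0!*3!*1!*2!*2!) = 1/24
Σ = 1/24  ⇒  CG² = 2160/7*(1/24)² = 15/28
CG = +√(15/28) = +0.731925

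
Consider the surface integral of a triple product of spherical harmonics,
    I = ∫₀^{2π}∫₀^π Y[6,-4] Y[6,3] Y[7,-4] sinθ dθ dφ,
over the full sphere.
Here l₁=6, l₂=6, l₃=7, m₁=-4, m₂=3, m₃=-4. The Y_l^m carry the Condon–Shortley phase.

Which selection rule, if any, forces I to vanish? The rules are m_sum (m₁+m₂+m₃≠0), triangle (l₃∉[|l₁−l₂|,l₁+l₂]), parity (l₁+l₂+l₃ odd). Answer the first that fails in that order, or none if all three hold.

azimuthal sum: -4 + 3 − 4 = -5  ✗
0 ≤ 7 ≤ 12 (triangle on l)
L = 6 + 6 + 7 = 19 (odd)

m_sum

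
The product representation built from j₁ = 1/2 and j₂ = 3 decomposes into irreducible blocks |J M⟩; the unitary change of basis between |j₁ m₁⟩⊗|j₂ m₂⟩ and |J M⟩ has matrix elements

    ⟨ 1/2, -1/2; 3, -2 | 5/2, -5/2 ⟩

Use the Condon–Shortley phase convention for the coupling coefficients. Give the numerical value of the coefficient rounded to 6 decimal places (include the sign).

−√(1/7) ≈ -0.377964

√[6·1!0!5!/7! · 0!1!1!5!0!5!] = √(14400/7)
  +(−1)^1/∏(1,0,0,0,0,5)! = -1/120  (running -1/120)
⟨..|..⟩ = √(14400/7)·(-1/120) = -0.377964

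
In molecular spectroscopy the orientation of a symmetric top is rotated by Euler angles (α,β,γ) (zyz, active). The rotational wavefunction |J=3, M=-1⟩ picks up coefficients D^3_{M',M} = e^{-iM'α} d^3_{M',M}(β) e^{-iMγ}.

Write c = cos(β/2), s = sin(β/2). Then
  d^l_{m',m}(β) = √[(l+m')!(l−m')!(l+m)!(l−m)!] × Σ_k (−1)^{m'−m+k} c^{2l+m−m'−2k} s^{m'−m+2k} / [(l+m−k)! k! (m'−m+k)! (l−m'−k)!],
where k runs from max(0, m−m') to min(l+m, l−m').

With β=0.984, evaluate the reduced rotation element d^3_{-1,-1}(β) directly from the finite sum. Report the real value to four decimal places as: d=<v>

d^3_{-1,-1}(β=0.9840) via the finite sum:
c=cos(0.984000/2)=0.881390, s=sin(0.984000/2)=0.472390; N=√[2·24·2·24]=48.000000
Admissible k: 0..2 (factorial args all ≥0)
  k=0: (−1)^0·48.0000/(48)·0.8814^6·0.4724^0 = +0.468822
  k=1: (−1)^1·48.0000/(6)·0.8814^4·0.4724^2 = -1.077365
  k=2: (−1)^2·48.0000/(8)·0.8814^2·0.4724^4 = +0.232107
d^3_{-1,-1}(0.9840) = +0.468822 -1.077365 +0.232107 = -0.376435

d=-0.3764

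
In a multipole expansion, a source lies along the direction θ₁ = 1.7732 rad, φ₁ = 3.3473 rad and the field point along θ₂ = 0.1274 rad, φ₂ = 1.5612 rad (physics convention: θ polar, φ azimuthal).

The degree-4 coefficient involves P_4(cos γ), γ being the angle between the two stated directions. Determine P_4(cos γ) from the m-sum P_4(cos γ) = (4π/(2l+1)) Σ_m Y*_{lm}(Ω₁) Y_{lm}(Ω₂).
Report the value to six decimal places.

Addition theorem: P_4(cos γ) = (4π/9) Σ_m Y*_{lm}(Ω₁) Y_{lm}(Ω₂), m = −4…4:
  m=-4: (0.27715 + 0.29872j) × (0.00012 + 0.00000j) = 0.00003 + 0.00004j  (running Σ = 0.00003 + 0.00004j)
  m=-3: (0.19289 + 0.13687j) × (-0.00007 + 0.00255j) = -0.00036 + 0.00048j  (running Σ = -0.00033 + 0.00052j)
  m=-2: (-0.21099 - 0.09206j) × (-0.03179 - 0.00061j) = 0.00665 + 0.00305j  (running Σ = 0.00632 + 0.00357j)
  m=-1: (-0.24779 - 0.05170j) × (0.00222 - 0.23174j) = -0.01253 + 0.05731j  (running Σ = -0.00621 + 0.06088j)
  m=0: (0.19516 + 0.00000j) × (0.77894 + 0.00000j) = 0.15202 + 0.00000j  (running Σ = 0.14580 + 0.06088j)
  m=1: (0.24779 - 0.05170j) × (-0.00222 - 0.23174j) = -0.01253 - 0.05731j  (running Σ = 0.13327 + 0.00357j)
  m=2: (-0.21099 + 0.09206j) × (-0.03179 + 0.00061j) = 0.00665 - 0.00305j  (running Σ = 0.13992 + 0.00052j)
  m=3: (-0.19289 + 0.13687j) × (0.00007 + 0.00255j) = -0.00036 - 0.00048j  (running Σ = 0.13956 + 0.00004j)
  m=4: (0.27715 - 0.29872j) × (0.00012 - 0.00000j) = 0.00003 - 0.00004j  (running Σ = 0.13959 - 0.00000j)
Total Σ_m = 0.13959 - 0.00000j. Multiply by 1.396263: 0.19490 - 0.00000j. P_4(cos γ) = 0.194899

0.194899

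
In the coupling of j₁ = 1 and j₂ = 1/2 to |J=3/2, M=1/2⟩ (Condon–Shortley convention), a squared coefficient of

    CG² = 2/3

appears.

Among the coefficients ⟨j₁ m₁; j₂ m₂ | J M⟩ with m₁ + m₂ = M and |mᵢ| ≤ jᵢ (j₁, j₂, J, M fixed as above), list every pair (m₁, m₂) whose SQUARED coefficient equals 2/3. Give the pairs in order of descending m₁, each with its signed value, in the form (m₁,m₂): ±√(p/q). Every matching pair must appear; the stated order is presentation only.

(0,1/2): +√(2/3)

Admissible pairs with m₁+m₂ = M = 1/2: (0,1/2), (1,-1/2)
  (m₁,m₂)=(1,-1/2): CG² = 1/3, CG = +√(1/3)
  (m₁,m₂)=(0,1/2): CG² = 2/3, CG = +√(2/3)   ← matches the target
Pairs with CG² = 2/3: (0,1/2): +√(2/3)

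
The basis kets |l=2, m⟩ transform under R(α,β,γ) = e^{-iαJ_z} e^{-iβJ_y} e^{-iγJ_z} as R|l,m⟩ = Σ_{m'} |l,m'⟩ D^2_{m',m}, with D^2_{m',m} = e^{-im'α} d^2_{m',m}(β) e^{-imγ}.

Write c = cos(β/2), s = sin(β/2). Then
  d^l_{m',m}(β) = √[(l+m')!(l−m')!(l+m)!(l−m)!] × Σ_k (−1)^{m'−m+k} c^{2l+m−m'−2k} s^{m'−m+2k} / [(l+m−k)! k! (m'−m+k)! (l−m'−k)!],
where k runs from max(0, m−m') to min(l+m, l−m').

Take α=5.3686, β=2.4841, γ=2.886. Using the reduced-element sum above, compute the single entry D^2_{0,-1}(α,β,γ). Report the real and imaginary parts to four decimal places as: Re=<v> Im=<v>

Split into d^2_{0,-1}(β=2.4841) × two z-phases.
c=cos(2.484100/2)=0.322857, s=sin(2.484100/2)=0.946448; N=√[2·2·1·6]=4.898979
k∈{0,1} keeps every argument non-negative
  k=0: (−1)^1·4.8990/(2)·0.3229^3·0.9464^1 = -0.078019
  k=1: (−1)^2·4.8990/(2)·0.3229^1·0.9464^3 = +0.670464
d^2_{0,-1}(2.4841) = -0.078019 +0.670464 = +0.592445
Attach z-rotation phases: D = e^{-i(0)(5.3686)}·(+0.592445)·e^{-i(-1)(2.8860)} = -0.573198+0.149781i

Re=-0.5732 Im=0.1498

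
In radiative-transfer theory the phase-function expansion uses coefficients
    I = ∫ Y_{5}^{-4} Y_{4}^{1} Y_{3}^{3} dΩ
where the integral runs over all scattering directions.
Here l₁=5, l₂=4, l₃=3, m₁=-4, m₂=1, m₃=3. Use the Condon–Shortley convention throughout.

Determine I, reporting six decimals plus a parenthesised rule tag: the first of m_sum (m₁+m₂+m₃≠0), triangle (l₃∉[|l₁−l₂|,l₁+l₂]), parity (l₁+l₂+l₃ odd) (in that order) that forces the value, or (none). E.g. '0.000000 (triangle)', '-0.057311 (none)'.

-0.186208 (none)

m-sum 0 ✓  L=12 even ✓  1≤3≤9 ✓
Π(2lᵢ+1) = 11×9×7 = 693
triangle coeff Δ(5,4,3) = 1/180180
Σ_t [2,4]: t=2:+1/576 t=3:−1/144 t=4:+1/576 = -1/288
(3j)²=20/1001 [(5 4 3; 0 0 0)], sign=+1
Σ_t [5,5]: t=5:−1/5760 = -1/5760
(3j)²=9/286 [(5 4 3; -4 1 3)], sign=-1
⇒ 4πI² = 810/1859
I = (-1)√(810/1859/(4π)) = -0.18620781
No selection rule forces the value: the integral is nonzero (none).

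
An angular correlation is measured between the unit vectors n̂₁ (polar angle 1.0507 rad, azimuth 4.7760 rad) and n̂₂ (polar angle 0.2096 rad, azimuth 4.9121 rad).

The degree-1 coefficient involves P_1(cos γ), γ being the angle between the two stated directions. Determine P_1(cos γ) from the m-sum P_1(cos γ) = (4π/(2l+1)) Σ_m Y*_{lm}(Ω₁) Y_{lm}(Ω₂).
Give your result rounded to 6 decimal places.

Term-by-term m-sum for l=1 (normalisation 4π/3 = 4.188790):
  term(m=-1) = +0.021353-0.002924i   from Y*(Ω₁)=+0.019058-0.299204i, Y(Ω₂)=+0.014261+0.070458i
  term(m=+0) = +0.116045+0.000000i   from Y*(Ω₁)=+0.242818-0.000000i, Y(Ω₂)=+0.477909+0.000000i
  term(m=+1) = +0.021353+0.002924i   from Y*(Ω₁)=-0.019058-0.299204i, Y(Ω₂)=-0.014261+0.070458i
Σ over m = +0.158751+0.000000i; ×(4π/3) → +0.664974+0.000000i. Real part: 0.664974

0.664974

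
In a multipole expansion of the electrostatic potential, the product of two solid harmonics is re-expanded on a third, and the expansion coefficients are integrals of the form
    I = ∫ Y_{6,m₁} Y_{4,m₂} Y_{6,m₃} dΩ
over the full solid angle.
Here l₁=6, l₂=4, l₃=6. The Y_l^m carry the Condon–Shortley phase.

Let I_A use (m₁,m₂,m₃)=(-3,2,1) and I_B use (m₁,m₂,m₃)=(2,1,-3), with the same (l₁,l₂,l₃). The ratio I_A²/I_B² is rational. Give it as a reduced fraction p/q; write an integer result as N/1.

64/845

Same 6,4,6: normalisation and zero-m 3j drop out of the ratio.
A: Δ: 4! 8! 4! / 17! → 1/15315300; sum: t=2:+1/483840 t=3:−1/51840 t=4:+1/69120 = -1/362880; 3j²(6 4 6; -3 2 1) = Δ·Π!·Σ² = 16/17017  (sign +1)
B: Δ: 4! 8! 4! / 17! → 1/15315300; sum: t=1:−1/103680 t=2:+1/34560 t=3:−1/120960 t=4:+1/5806080 = 13/1161216; 3j²(6 4 6; 2 1 -3) = Δ·Π!·Σ² = 65/5236  (sign -1)
I_A²/I_B² = (16/17017)/(65/5236) = 64/845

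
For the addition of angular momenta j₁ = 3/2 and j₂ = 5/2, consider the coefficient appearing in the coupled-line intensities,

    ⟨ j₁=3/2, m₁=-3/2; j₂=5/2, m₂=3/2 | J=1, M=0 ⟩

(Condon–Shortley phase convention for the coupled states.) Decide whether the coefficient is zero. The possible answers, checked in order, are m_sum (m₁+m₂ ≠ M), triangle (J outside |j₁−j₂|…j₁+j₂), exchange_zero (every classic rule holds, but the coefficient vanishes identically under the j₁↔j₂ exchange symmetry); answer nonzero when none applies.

nonzero

m-sum: m₁+m₂ = -3/2+3/2 = 0, M = 0  ✓
triangle: |j₁−j₂| = 1 ≤ J = 1 ≤ j₁+j₂ = 4  ✓
exchange: j₁≠j₂ or m₁≠m₂ — the exchange symmetry imposes no constraint here
value check: CG = −√(1/5) = -0.447214 ≠ 0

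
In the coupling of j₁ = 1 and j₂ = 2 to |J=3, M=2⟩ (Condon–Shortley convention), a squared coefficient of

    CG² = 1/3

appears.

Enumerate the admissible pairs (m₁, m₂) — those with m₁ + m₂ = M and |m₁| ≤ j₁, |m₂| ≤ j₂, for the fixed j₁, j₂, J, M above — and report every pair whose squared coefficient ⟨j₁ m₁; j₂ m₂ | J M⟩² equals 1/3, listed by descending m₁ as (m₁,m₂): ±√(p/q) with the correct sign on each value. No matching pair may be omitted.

(0,2): +√(1/3)

Admissible pairs with m₁+m₂ = M = 2: (0,2), (1,1)
  (m₁,m₂)=(1,1): CG² = 2/3, CG = +√(2/3)
  (m₁,m₂)=(0,2): CG² = 1/3, CG = +√(1/3)   ← matches the target
Pairs with CG² = 1/3: (0,2): +√(1/3)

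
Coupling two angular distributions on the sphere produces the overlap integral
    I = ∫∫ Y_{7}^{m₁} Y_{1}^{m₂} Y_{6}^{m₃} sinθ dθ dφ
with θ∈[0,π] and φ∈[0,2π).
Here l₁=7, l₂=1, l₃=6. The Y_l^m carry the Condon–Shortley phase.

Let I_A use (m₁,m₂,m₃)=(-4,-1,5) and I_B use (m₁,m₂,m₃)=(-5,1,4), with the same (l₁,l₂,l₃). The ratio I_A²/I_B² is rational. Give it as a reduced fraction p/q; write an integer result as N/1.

Same 7,1,6: normalisation and zero-m 3j drop out of the ratio.
A: Δ: 2! 12! 0! / 15! → 1/1365; sum: t=0:+1/79833600 = 1/79833600; 3j²(7 1 6; -4 -1 5) = Δ·Π!·Σ² = 1/455  (sign -1)
B: Δ: 2! 12! 0! / 15! → 1/1365; sum: t=2:+1/14515200 = 1/14515200; 3j²(7 1 6; -5 1 4) = Δ·Π!·Σ² = 22/455  (sign +1)
I_A²/I_B² = (1/455)/(22/455) = 1/22

1/22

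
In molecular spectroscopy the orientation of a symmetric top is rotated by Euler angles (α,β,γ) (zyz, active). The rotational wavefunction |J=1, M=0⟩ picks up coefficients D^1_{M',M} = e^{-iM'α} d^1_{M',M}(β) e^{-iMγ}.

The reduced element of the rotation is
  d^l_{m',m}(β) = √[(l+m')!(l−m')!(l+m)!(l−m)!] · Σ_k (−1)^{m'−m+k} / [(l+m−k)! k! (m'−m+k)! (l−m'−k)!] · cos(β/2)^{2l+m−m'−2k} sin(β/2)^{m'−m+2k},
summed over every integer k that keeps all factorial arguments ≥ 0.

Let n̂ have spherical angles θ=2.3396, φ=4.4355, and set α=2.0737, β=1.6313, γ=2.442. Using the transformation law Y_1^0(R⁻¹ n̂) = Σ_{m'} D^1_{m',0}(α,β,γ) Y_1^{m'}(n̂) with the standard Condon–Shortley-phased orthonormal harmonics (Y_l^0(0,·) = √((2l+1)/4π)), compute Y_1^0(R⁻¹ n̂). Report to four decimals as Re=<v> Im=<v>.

Re=-0.2287 Im=0.0000

Need the full column D^1_{m',0} for m'=−1..1 at α=2.0737, β=1.6313, γ=2.4420.
cos(β/2)=0.685395, sin(β/2)=0.728171
d^1_{-1,0}: single k=1 term ⇒ +0.705813;  D = -0.340182+0.618424i
d^1_{0,0}: k∈[0..1] ⇒ +0.469767 -0.530233 = -0.060467;  D = -0.060467+0.000000i
d^1_{1,0}: single k=0 term ⇒ -0.705813;  D = +0.340182+0.618424i
Y_1^{m'}(θ=2.3396,φ=4.4355) and Σ D·Y over m':
  (-0.3402+0.6184i)·(-0.0679+0.2389i)  (-0.0605+0.0000i)·(-0.3397+0.0000i)  (+0.3402+0.6184i)·(+0.0679+0.2389i)
Y_1^0(R⁻¹ n̂) = -0.228711+0.000000i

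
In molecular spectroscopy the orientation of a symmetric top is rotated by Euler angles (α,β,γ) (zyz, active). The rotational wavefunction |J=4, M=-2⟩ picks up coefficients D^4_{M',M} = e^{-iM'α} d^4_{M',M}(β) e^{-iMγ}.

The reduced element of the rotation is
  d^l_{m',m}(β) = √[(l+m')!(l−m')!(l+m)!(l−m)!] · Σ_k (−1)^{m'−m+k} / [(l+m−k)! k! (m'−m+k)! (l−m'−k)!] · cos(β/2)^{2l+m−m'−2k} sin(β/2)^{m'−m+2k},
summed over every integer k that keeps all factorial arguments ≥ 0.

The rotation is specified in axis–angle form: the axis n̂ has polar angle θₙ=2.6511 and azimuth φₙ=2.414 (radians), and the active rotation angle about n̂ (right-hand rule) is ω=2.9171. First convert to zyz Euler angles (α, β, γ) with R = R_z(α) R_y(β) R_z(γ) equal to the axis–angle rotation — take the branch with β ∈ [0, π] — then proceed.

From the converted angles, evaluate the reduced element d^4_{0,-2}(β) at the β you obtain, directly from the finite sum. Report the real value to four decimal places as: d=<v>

d=0.3271

Axis–angle → zyz. n̂ = (sinθₙcosφₙ, sinθₙsinφₙ, cosθₙ) = (-0.351777, +0.313290, -0.882101), ω = 2.9171.
R = I cosω + sinω [n̂]ₓ + (1−cosω) n̂n̂ᵀ gives
  R = [-0.730518, -0.021285, +0.682562; -0.414017, -0.781069, -0.467463; +0.543078, -0.624082, +0.561772]
β = atan2(√(R₁₃²+R₂₃²), R₃₃) = 0.974270; α = atan2(R₂₃, R₁₃) mod 2π = 5.682690; γ = atan2(R₃₂, −R₃₁) mod 2π = 3.996282
d^4_{0,-2}(β=0.9743) via the finite sum:
With c≡cos(β/2)=0.883678 and s≡sin(β/2)=0.468096, N=[24·24·2·720]^{1/2}=910.735966
The bounds max(0,m−m')=0 and min(l+m,l−m')=2 give 3 terms
  k=0: (−1)^2·910.7360/(96)·0.8837^6·0.4681^2 = +0.989816
  k=1: (−1)^3·910.7360/(36)·0.8837^4·0.4681^4 = -0.740637
  k=2: (−1)^4·910.7360/(96)·0.8837^2·0.4681^6 = +0.077933
d^4_{0,-2}(0.9743) = +0.989816 -0.740637 +0.077933 = +0.327111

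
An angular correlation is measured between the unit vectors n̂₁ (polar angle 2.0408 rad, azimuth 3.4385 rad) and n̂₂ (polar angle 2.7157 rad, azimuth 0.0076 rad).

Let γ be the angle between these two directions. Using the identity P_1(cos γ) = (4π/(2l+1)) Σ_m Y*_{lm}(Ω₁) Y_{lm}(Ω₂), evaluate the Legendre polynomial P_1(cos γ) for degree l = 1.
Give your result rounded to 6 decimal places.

Term-by-term m-sum for l=1 (normalisation 4π/3 = 4.188790):
  m=-1: (-0.294553, -0.090119) × (0.142731, -0.001085) = (-0.042140, -0.012543)  (running Σ = (-0.042140, -0.012543))
  m=0: (-0.221283, -0.000000) × (-0.444956, 0.000000) = (0.098461, 0.000000)  (running Σ = (0.056321, -0.012543))
  m=1: (0.294553, -0.090119) × (-0.142731, -0.001085) = (-0.042140, 0.012543)  (running Σ = (0.014182, 0.000000))
Σ over m = (0.014182, 0.000000); ×(4π/3) → (0.059404, 0.000000). Real part: 0.059404

0.059404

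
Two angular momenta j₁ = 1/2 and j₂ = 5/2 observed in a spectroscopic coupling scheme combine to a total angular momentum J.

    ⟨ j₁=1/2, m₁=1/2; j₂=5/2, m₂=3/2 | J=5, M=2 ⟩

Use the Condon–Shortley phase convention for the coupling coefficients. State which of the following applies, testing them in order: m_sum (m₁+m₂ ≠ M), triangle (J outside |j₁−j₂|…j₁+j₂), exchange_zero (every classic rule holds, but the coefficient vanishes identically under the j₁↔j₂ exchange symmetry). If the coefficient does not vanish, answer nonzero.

triangle

m-sum: m₁+m₂ = 1/2+3/2 = 2, M = 2  ✓
triangle: need |j₁−j₂| ≤ J ≤ j₁+j₂, i.e. J ∈ [2, 3]; J = 5 is outside ✗ ⇒ coefficient is 0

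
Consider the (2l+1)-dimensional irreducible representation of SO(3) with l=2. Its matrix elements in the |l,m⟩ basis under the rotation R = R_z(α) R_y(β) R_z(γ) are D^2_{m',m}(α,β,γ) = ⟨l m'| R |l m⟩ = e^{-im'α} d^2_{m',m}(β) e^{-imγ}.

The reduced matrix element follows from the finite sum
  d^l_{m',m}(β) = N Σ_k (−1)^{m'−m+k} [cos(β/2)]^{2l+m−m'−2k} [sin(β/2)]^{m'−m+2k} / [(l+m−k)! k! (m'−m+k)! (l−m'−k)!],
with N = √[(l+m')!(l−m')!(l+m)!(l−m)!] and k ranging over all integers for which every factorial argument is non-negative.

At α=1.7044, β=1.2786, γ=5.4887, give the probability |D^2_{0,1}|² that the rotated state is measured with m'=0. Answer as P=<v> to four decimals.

P=0.1141

D^2_{0,1}(1.7044,1.2786,5.4887) = e^{-i·0·1.7044}·d^2_{0,1}(1.2786)·e^{-i·1·5.4887}. Compute d first:
With c≡cos(β/2)=0.802514 and s≡sin(β/2)=0.596634, N=[2·2·6·1]^{1/2}=4.898979
Admissible k: 1..2 (factorial args all ≥0)
  k=1: (−1)^0·4.8990/(2)·0.8025^3·0.5966^1 = +0.755337
  k=2: (−1)^1·4.8990/(2)·0.8025^1·0.5966^3 = -0.417495
d^2_{0,1}(1.2786) = +0.755337 -0.417495 = +0.337842
|D^2_{0,1}|² = |d^2_{0,1}(β)|² = (+0.337842)² = 0.114137 (the z-rotation phases have unit modulus)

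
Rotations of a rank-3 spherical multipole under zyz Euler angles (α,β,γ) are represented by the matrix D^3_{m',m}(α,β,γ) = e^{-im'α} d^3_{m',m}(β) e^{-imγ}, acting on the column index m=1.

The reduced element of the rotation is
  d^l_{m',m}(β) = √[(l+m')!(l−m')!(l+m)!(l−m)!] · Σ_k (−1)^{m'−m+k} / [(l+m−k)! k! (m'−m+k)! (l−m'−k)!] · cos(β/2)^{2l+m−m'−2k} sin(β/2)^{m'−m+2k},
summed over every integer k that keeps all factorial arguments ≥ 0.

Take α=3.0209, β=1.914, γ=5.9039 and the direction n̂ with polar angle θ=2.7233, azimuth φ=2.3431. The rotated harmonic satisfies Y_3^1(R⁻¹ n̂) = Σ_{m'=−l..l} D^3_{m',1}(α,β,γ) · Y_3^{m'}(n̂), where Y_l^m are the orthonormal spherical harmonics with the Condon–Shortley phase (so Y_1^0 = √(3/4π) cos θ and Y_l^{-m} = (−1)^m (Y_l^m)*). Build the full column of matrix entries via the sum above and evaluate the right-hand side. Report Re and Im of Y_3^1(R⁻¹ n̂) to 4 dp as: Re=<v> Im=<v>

Need the full column D^3_{m',1} for m'=−3..3 at α=3.0209, β=1.9140, γ=5.9039.
cos(β/2)=0.575975, sin(β/2)=0.817467
d^3_{-3,1}: single k=4 term ⇒ +0.573766;  D = -0.573681-0.009872i
d^3_{-2,1}: k∈[3..4] ⇒ +0.660164 -0.664899 = -0.004735;  D = -0.004690-0.000651i
d^3_{-1,1}: k∈[2..4] ⇒ +0.441272 -1.185165 +0.298416 = -0.445477;  D = +0.430665+0.113917i
d^3_{0,1}: k∈[1..3] ⇒ +0.179506 -1.084761 +0.728360 = -0.176894;  D = -0.164322-0.065496i
d^3_{1,1}: k∈[0..2] ⇒ +0.036511 -0.588363 +0.888874 = +0.337022;  D = -0.295768-0.161570i
d^3_{2,1}: k∈[0..1] ⇒ -0.163866 +0.660164 = +0.496298;  D = +0.403733+0.288638i
d^3_{3,1}: single k=0 term ⇒ +0.284840;  D = -0.210083-0.192351i
Y_3^{m'}(θ=2.7233,φ=2.3431) and Σ D·Y over m':
  (-0.5737-0.0099i)·(+0.0205-0.0190i)  (-0.0047-0.0007i)·(+0.0040-0.1540i)  (+0.4307+0.1139i)·(-0.2908-0.2986i)  (-0.1643-0.0655i)·(-0.4007+0.0000i)  (-0.2958-0.1616i)·(+0.2908-0.2986i)  (+0.4037+0.2886i)·(+0.0040+0.1540i)  (-0.2101-0.1924i)·(-0.0205-0.0190i)
Y_3^1(R⁻¹ n̂) = -0.213917-0.011456i

Re=-0.2139 Im=-0.0115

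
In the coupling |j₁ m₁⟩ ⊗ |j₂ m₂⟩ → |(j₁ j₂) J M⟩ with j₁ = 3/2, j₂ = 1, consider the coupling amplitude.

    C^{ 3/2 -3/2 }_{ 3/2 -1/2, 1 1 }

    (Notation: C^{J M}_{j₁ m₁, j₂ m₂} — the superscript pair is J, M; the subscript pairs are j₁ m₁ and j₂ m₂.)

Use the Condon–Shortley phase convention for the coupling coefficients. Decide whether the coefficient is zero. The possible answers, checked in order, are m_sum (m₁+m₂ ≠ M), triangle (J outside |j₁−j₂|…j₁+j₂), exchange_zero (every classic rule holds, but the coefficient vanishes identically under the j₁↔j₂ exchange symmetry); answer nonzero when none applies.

m-sum: m₁+m₂ = -1/2+1 = 1/2, M = -3/2  ✗ ⇒ coefficient is 0

m_sum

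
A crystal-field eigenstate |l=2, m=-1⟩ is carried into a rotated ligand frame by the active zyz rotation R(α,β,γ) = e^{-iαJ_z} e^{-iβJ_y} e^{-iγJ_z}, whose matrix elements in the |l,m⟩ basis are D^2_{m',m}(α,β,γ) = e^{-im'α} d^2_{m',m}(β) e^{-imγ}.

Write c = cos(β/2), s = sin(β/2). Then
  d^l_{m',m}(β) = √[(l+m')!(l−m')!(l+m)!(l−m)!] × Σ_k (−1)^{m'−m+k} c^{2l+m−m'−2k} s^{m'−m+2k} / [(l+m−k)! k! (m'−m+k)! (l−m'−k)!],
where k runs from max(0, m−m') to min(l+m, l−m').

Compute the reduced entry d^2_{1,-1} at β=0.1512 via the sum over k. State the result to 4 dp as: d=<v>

d^2_{1,-1}(β=0.1512) via the finite sum:
c=cos(0.151200/2)=0.997144, s=sin(0.151200/2)=0.075528; N=√[6·1·1·6]=6.000000
k∈{0,1} keeps every argument non-negative
  k=0: (−1)^2·6.0000/(2)·0.9971^2·0.0755^2 = +0.017016
  k=1: (−1)^3·6.0000/(6)·0.9971^0·0.0755^4 = -0.000033
d^2_{1,-1}(0.1512) = +0.017016 -0.000033 = +0.016983

d=0.0170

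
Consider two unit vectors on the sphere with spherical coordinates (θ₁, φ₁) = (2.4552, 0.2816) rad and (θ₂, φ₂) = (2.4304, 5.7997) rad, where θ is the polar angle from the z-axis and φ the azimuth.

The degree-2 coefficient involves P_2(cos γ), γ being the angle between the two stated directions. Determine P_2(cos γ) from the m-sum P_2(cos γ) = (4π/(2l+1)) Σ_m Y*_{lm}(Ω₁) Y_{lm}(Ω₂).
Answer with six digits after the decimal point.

Expand P_2 via completeness: Σ_{m} conj(Y_{2,m}) at Ω₁ times Y_{2,m} at Ω₂ —
  m=-2: (+0.131182+0.082830i) × (+0.093447+0.135476i) = +0.001037+0.025512i  (running Σ = +0.001037+0.025512i)
  m=-1: (-0.363809-0.105245i) × (-0.338240-0.177593i) = +0.104364+0.100208i  (running Σ = +0.105401+0.125720i)
  m=0: (+0.250761-0.000000i) × (+0.227650+0.000000i) = +0.057086+0.000000i  (running Σ = +0.162487+0.125720i)
  m=1: (+0.363809-0.105245i) × (+0.338240-0.177593i) = +0.104364-0.100208i  (running Σ = +0.266851+0.025512i)
  m=2: (+0.131182-0.082830i) × (+0.093447-0.135476i) = +0.001037-0.025512i  (running Σ = +0.267888+0.000000i)
Accumulated sum +0.267888+0.000000i; after 4π/(2l+1) scaling, +0.673275+0.000000i ⇒ P_2 = 0.673275

0.673275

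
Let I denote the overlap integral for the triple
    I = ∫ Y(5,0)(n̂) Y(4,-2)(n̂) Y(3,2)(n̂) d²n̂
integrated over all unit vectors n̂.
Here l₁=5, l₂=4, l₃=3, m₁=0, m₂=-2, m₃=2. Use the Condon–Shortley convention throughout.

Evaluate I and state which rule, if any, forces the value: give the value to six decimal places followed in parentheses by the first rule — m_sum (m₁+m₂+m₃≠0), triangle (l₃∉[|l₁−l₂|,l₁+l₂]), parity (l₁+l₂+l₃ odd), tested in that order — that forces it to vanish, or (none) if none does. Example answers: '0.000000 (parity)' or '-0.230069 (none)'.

-0.171327 (none)

Rules hold: Σm=0, L=12 even, 1≤3≤9.
N = 11·9·7 = 693
Δ = 6!·4!·2!/13! = 1/180180
Racah Σ t=2..4: t=2:+1/576 t=3:−1/144 t=4:+1/576 = -1/288
⇒ 3j(5 4 3; 0 0 0)² = 20/1001, sgn +1
Racah Σ t=1..2: t=1:−1/2880 t=2:+1/576 = 1/720
⇒ 3j(5 4 3; 0 -2 2)² = 80/3003, sgn -1
4πI² = N·(3j₀)²·(3jₘ)² = 4800/13013
I = -1·√(0.368862/4π) = -0.17132746
No selection rule forces the value: the integral is nonzero (none).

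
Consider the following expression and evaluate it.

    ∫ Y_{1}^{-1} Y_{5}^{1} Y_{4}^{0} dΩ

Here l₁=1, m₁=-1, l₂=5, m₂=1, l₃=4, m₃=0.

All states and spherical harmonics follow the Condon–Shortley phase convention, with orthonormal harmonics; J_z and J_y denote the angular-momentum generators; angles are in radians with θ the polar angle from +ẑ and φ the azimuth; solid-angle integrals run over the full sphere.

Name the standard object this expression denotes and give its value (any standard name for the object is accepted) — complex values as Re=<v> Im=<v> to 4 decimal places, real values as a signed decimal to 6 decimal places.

This is a Gaunt coefficient — the integral of a triple product of spherical harmonics over the sphere.
m-sum 0 ✓  L=10 even ✓  4≤4≤6 ✓
Π(2lᵢ+1) = 3×11×9 = 297
triangle coeff Δ(1,5,4) = 1/495
Σ_t [1,1]: t=1:−1/576 = -1/576
(3j)²=5/99 [(1 5 4; 0 0 0)], sign=-1
Σ_t [2,2]: t=2:+1/1152 = 1/1152
(3j)²=1/33 [(1 5 4; -1 1 0)], sign=+1
⇒ 4πI² = 5/11
I = (-1)√(5/11/(4π)) = -0.19018827

Gaunt coefficient, -0.190188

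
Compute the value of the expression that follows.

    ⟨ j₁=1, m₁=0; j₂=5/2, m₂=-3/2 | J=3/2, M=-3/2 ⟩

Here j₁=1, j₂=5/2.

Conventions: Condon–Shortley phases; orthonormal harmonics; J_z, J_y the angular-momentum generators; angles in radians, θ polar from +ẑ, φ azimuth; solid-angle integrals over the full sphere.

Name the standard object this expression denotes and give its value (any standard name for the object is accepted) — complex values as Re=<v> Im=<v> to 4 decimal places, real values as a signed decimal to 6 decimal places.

Clebsch–Gordan coefficient, −√(4/15) ≈ -0.516398

This is a Clebsch–Gordan (vector-coupling) coefficient.
j₁+j₂−J=2  J+j₁−j₂=0  J−j₁+j₂=3  j₁+j₂+J+1=6
(j₁±m₁, j₂±m₂, J±M) = (1,1,1,4,0,3)
P² = 48/5
sum k=1..1:
  [1] −1/6 = -1/6
S = -1/6
C² = P²·S² = 4/15 ; C = -0.516398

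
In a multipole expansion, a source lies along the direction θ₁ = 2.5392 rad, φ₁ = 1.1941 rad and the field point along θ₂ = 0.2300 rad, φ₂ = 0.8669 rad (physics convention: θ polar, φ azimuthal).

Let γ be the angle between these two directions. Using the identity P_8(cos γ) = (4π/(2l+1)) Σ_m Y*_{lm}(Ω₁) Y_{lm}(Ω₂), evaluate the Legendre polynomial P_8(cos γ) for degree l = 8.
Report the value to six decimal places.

0.317924

Summing Y*_{l m}(θ₁,φ₁)·Y_{l m}(θ₂,φ₂) over m ∈ [−8, 8]; prefactor 4π/(2·8+1) = 0.739198:
  m=-8: Y*=(-0.005431, -0.000699)  Y=(0.000003, -0.000002)  product (-0.000000, 0.000000)
  m=-7: Y*=(0.015403, -0.027882)  Y=(0.000063, 0.000014)  product (0.000001, -0.000002)
  m=-6: Y*=(0.072768, 0.088279)  Y=(0.000328, 0.000617)  product (-0.000031, 0.000074)
  m=-5: Y*=(-0.267500, 0.086480)  Y=(-0.002018, 0.005085)  product (0.000100, -0.001535)
  m=-4: Y*=(0.029689, -0.463174)  Y=(-0.030100, 0.010176)  product (0.003820, 0.014244)
  m=-3: Y*=(0.393756, 0.185713)  Y=(-0.115780, -0.069542)  product (-0.032674, -0.048884)
  m=-2: Y*=(-0.018270, 0.017136)  Y=(-0.064218, -0.390472)  product (0.007864, 0.006033)
  m=-1: Y*=(0.149096, 0.376898)  Y=(0.438060, -0.515989)  product (0.259788, 0.088172)
  m=+0: Y*=(-0.163626, -0.000000)  Y=(0.291185, 0.000000)  product (-0.047645, -0.000000)
  m=+1: Y*=(-0.149096, 0.376898)  Y=(-0.438060, -0.515989)  product (0.259788, -0.088172)
  m=+2: Y*=(-0.018270, -0.017136)  Y=(-0.064218, 0.390472)  product (0.007864, -0.006033)
  m=+3: Y*=(-0.393756, 0.185713)  Y=(0.115780, -0.069542)  product (-0.032674, 0.048884)
  m=+4: Y*=(0.029689, 0.463174)  Y=(-0.030100, -0.010176)  product (0.003820, -0.014244)
  m=+5: Y*=(0.267500, 0.086480)  Y=(0.002018, 0.005085)  product (0.000100, 0.001535)
  m=+6: Y*=(0.072768, -0.088279)  Y=(0.000328, -0.000617)  product (-0.000031, -0.000074)
  m=+7: Y*=(-0.015403, -0.027882)  Y=(-0.000063, 0.000014)  product (0.000001, 0.000002)
  m=+8: Y*=(-0.005431, 0.000699)  Y=(0.000003, 0.000002)  product (-0.000000, -0.000000)
Total Σ_m = (0.430093, -0.000000). Multiply by 0.739198: (0.317924, -0.000000). P_8(cos γ) = 0.317924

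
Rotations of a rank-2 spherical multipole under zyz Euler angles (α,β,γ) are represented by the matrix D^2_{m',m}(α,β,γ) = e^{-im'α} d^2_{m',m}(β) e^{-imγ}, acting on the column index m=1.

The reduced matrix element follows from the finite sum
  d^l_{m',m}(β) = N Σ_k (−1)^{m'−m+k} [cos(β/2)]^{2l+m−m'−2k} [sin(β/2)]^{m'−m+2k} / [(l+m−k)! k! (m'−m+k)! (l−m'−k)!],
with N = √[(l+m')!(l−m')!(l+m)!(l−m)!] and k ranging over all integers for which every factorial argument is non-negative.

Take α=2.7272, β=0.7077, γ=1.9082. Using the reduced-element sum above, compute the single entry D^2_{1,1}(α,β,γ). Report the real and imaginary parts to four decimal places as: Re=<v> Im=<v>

First d^2_{1,1}(β=0.7077), then the phase factors e^{-i(1)α} and e^{-i(1)γ}:
Half-angle: c=0.938046, s=0.346512. N=√(6·1·6·1)=6.000000
The bounds max(0,m−m')=0 and min(l+m,l−m')=1 give 2 terms
  k=0: (−1)^0·6.0000/(6)·0.9380^4·0.3465^0 = +0.774276
  k=1: (−1)^1·6.0000/(2)·0.9380^2·0.3465^2 = -0.316961
d^2_{1,1}(0.7077) = +0.774276 -0.316961 = +0.457315
Attach z-rotation phases: D = e^{-i(1)(2.7272)}·(+0.457315)·e^{-i(1)(1.9082)} = -0.035173+0.455961i

Re=-0.0352 Im=0.4560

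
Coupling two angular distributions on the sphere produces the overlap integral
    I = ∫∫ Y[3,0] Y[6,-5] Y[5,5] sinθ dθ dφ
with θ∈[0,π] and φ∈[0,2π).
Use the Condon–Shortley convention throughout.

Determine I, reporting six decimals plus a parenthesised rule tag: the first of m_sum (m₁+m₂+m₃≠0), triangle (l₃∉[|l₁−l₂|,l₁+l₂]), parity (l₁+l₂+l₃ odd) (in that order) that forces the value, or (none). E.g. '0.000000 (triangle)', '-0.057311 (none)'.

Rules hold: Σm=0, L=14 even, 3≤5≤9.
N = 7·13·11 = 1001
Δ = 4!·2!·8!/15! = 1/675675
Racah Σ t=1..3: t=1:−1/8640 t=2:+1/2304 t=3:−1/8640 = 7/34560
⇒ 3j(3 6 5; 0 0 0)² = 7/429, sgn -1
Racah Σ t=1..1: t=1:−1/483840 = -1/483840
⇒ 3j(3 6 5; 0 -5 5)² = 3/91, sgn -1
4πI² = N·(3j₀)²·(3jₘ)² = 7/13
I = +1·√(0.538462/4π) = 0.20700098
No selection rule forces the value: the integral is nonzero (none).

0.207001 (none)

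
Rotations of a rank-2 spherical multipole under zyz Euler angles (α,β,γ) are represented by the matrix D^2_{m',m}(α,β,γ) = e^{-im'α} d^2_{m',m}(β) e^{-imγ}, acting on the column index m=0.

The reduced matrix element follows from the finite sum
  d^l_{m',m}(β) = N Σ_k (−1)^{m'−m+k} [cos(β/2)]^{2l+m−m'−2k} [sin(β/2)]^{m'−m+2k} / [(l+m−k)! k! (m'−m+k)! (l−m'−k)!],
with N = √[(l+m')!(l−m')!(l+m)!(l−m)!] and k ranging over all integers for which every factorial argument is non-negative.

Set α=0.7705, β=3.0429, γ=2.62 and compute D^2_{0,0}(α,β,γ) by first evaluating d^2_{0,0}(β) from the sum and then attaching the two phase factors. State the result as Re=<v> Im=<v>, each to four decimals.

Re=0.9854 Im=0.0000

D^2_{0,0}(0.7705,3.0429,2.6200) = e^{-i·0·0.7705}·d^2_{0,0}(3.0429)·e^{-i·0·2.6200}. Compute d first:
With c≡cos(β/2)=0.049326 and s≡sin(β/2)=0.998783, N=[2·2·2·2]^{1/2}=4.000000
k: max(0,(0)−(0))=0 … min(2+(0),2−(0))=2
  k=0: (−1)^0·4.0000/(4)·0.0493^4·0.9988^0 = +0.000006
  k=1: (−1)^1·4.0000/(1)·0.0493^2·0.9988^2 = -0.009709
  k=2: (−1)^2·4.0000/(4)·0.0493^0·0.9988^4 = +0.995140
d^2_{0,0}(3.0429) = +0.000006 -0.009709 +0.995140 = +0.985437
Attach z-rotation phases: D = e^{-i(0)(0.7705)}·(+0.985437)·e^{-i(0)(2.6200)} = +0.985437+0.000000i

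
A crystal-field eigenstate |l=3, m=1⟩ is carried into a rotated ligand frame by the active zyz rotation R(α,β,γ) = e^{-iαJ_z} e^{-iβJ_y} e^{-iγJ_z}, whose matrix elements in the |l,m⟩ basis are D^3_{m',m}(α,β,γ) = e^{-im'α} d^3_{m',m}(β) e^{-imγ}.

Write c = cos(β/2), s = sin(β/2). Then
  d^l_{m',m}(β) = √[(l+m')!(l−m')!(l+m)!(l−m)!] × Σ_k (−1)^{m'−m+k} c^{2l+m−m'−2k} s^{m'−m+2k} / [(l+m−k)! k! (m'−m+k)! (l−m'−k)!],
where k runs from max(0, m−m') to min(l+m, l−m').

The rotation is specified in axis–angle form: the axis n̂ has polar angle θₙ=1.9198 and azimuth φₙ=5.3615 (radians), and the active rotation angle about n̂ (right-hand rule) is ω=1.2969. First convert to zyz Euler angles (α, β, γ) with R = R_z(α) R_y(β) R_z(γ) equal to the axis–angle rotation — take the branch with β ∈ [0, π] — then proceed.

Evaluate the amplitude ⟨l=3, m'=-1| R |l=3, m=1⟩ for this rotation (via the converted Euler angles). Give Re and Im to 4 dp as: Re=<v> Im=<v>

Axis–angle → zyz. n̂ = (sinθₙcosφₙ, sinθₙsinφₙ, cosθₙ) = (+0.568037, -0.748596, -0.341962), ω = 1.2969.
R = I cosω + sinω [n̂]ₓ + (1−cosω) n̂n̂ᵀ gives
  R = [+0.505874, +0.019003, -0.862398; -0.639427, +0.679302, -0.360113; +0.578986, +0.733612, +0.355793]
β = atan2(√(R₁₃²+R₂₃²), R₃₃) = 1.207034; α = atan2(R₂₃, R₁₃) mod 2π = 3.537155; γ = atan2(R₃₂, −R₃₁) mod 2π = 2.238933
Split into d^3_{-1,1}(β=1.2070) × two z-phases.
c=cos(1.207034/2)=0.823345, s=sin(1.207034/2)=0.567542; N=√[2·24·24·2]=48.000000
Admissible k: 2..4 (factorial args all ≥0)
  k=2: (−1)^0·48.0000/(8)·0.8233^4·0.5675^2 = +0.888124
  k=3: (−1)^1·48.0000/(6)·0.8233^2·0.5675^4 = -0.562658
  k=4: (−1)^2·48.0000/(48)·0.8233^0·0.5675^6 = +0.033419
d^3_{-1,1}(1.2070) = +0.888124 -0.562658 +0.033419 = +0.358884
Phases: e^{-i·(-1)·3.5372}=-0.922780-0.385327i, e^{-i·(1)·2.2389}=-0.619524-0.784977i ⇒ D=+0.096616+0.345634i

Re=0.0966 Im=0.3456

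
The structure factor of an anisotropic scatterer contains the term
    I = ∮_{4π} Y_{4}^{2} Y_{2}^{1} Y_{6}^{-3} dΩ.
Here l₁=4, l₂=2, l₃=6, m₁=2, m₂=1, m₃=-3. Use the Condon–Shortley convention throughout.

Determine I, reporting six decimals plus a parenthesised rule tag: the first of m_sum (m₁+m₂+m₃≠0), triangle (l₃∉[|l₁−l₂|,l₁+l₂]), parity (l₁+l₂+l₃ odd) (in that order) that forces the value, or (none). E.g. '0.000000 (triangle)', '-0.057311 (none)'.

-0.252474 (none)

Checks pass: Σm=0; 12 even; l₃=6∈[2,6].
(2·4+1)(2·2+1)(2·6+1) = 585
Δ: 0! 8! 4! / 13! → 1/6435
sum: t=0:+1/2304 = 1/2304
3j²(4 2 6; 0 0 0) = Δ·Π!·Σ² = 5/143  (sign +1)
sum: t=0:+1/8640 = 1/8640
3j²(4 2 6; 2 1 -3) = Δ·Π!·Σ² = 28/715  (sign -1)
combine: 4πI² = 585·5/143·28/715 = 1260/1573
take √, sign -1: I = -0.25247360
No selection rule forces the value: the integral is nonzero (none).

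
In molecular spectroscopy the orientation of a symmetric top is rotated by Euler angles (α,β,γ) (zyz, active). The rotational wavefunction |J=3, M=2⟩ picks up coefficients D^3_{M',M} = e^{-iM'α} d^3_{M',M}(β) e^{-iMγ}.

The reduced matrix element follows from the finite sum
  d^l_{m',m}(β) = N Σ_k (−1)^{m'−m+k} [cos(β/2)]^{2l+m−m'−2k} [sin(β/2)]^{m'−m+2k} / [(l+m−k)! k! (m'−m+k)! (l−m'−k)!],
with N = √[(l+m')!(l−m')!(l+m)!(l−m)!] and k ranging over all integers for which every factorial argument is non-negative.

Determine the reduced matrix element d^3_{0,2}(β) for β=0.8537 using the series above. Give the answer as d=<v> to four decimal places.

d^3_{0,2}(β=0.8537) via the finite sum:
Half-angle: c=0.910274, s=0.414005. N=√(6·6·120·1)=65.726707
k: max(0,(2)−(0))=2 … min(3+(2),3−(0))=3
  k=2: (−1)^0·65.7267/(12)·0.9103^4·0.4140^2 = +0.644558
  k=3: (−1)^1·65.7267/(12)·0.9103^2·0.4140^4 = -0.133331
d^3_{0,2}(0.8537) = +0.644558 -0.133331 = +0.511228

d=0.5112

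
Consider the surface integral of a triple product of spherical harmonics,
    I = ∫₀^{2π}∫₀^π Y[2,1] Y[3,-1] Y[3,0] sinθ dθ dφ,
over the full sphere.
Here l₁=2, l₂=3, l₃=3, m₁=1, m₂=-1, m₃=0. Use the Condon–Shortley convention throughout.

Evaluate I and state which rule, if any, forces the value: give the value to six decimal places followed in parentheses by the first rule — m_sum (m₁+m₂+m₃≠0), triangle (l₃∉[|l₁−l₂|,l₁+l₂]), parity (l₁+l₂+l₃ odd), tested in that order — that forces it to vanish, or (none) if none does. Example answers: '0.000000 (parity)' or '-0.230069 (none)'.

-0.059471 (none)

Rules hold: Σm=0, L=8 even, 1≤3≤5.
N = 5·7·7 = 245
Δ = 2!·2!·4!/9! = 1/3780
Racah Σ t=0..2: t=0:+1/24 t=1:−1/4 t=2:+1/24 = -1/6
⇒ 3j(2 3 3; 0 0 0)² = 4/105, sgn +1
Racah Σ t=0..1: t=0:+1/8 t=1:−1/12 = 1/24
⇒ 3j(2 3 3; 1 -1 0)² = 1/210, sgn -1
4πI² = N·(3j₀)²·(3jₘ)² = 2/45
I = -1·√(0.0444444/4π) = -0.05947080
No selection rule forces the value: the integral is nonzero (none).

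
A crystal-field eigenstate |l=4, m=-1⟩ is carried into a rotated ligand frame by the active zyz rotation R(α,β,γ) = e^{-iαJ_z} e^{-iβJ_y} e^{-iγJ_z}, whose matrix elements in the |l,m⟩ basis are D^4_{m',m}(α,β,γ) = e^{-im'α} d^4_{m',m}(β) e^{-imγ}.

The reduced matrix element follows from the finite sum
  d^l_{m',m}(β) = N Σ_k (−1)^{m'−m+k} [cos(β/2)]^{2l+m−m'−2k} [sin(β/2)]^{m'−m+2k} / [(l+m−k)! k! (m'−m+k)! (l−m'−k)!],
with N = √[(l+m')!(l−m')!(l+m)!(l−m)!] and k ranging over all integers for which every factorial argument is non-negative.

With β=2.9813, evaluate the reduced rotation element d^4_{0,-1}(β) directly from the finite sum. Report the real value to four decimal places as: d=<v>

d^4_{0,-1}(β=2.9813) via the finite sum:
Half-angle: c=0.080061, s=0.996790. N=√(24·24·6·120)=643.987578
The bounds max(0,m−m')=0 and min(l+m,l−m')=3 give 4 terms
  k=0: (−1)^1·643.9876/(144)·0.0801^7·0.9968^1 = -0.000000
  k=1: (−1)^2·643.9876/(24)·0.0801^5·0.9968^3 = +0.000087
  k=2: (−1)^3·643.9876/(24)·0.0801^3·0.9968^5 = -0.013550
  k=3: (−1)^4·643.9876/(144)·0.0801^1·0.9968^7 = +0.350074
d^4_{0,-1}(2.9813) = -0.000000 +0.000087 -0.013550 +0.350074 = +0.336611

d=0.3366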